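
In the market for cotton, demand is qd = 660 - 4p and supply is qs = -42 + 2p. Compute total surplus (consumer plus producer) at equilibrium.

Total surplus = 13824

Equilibrium: 660 - 4p = -42 + 2p gives p* = 117, q* = 192.
Demand choke price: p = 165; supply starts at p = 21.
CS = ½(165 − 117)(192) = 4608; PS = ½(117 − 21)(192) = 9216.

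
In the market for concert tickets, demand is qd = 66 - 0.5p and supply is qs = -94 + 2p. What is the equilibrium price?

p* = 64

Set qd = qs: 66 - 0.5p = -94 + 2p.
160 = 2.5p, so p* = 64.
q* = 66 − 0.5(64) = 34.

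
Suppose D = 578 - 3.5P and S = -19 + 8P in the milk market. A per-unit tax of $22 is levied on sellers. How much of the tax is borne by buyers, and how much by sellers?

Pre-tax equilibrium: P* = 1194/23, Q* = 9115/23.
Tax on sellers shifts supply to S = -19 + 8(P − 22) = -195 + 8P.
578 - 3.5P = -195 + 8P gives buyer price Pb = 1546/23; sellers receive Ps = 1546/23 − 22 = 1040/23.
New quantity: Q = 578 − 3.5(1546/23) = 7883/23.
Buyer burden = 1546/23 − 1194/23 = 352/23; seller burden = 1194/23 − 1040/23 = 154/23.

Buyers bear 352/23, sellers bear 154/23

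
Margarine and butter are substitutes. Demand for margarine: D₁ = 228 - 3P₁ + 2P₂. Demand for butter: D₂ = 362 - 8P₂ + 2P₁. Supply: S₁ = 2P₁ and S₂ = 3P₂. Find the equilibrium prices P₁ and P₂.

P₁ = 3232/51, P₂ = 2266/51

Market 1: 228 - 3P₁ + 2P₂ = 2P₁ → 5P₁ - 2P₂ = 228.
Market 2: 11P₂ - 2P₁ = 362.
Eliminating P₂: 11×(1) + 2×(2) gives 51P₁ = 3232, so P₁ = 3232/51.
Back-substitute into (2): P₂ = (362 + 2×3232/51) / 11 = 2266/51.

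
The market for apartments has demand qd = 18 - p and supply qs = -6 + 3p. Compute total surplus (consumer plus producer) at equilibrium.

Equilibrium: 18 - p = -6 + 3p gives p* = 6, q* = 12.
Demand choke price: p = 18; supply starts at p = 2.
CS = ½(18 − 6)(12) = 72; PS = ½(6 − 2)(12) = 24.

Total surplus = 96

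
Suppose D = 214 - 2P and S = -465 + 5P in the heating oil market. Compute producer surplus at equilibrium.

Producer surplus = 40

Equilibrium: 214 - 2P = -465 + 5P gives P* = 97, Q* = 20.
Supply starts at P = 93 (where S = 0).
PS = ½(97 − 93)(20) = 40.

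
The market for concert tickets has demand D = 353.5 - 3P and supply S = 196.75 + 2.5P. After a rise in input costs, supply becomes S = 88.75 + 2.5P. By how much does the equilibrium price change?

Original equilibrium: P* = 28.5, Q* = 268.
New equilibrium: 353.5 - 3P = 88.75 + 2.5P, so 264.75 = 5.5P and P' = 1059/22; Q' = 353.5 − 3(1059/22) = 2300/11.
Change in price: 1059/22 − 28.5 = 216/11.

ΔP = 216/11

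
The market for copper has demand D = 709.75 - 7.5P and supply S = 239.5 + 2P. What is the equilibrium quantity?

Q* = 338.5

Set D = S: 709.75 - 7.5P = 239.5 + 2P.
470.25 = 9.5P, so P* = 49.5.
Q* = 709.75 − 7.5(49.5) = 338.5.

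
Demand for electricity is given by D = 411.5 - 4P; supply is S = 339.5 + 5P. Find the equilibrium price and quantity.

P* = 8, Q* = 379.5

Set D = S: 411.5 - 4P = 339.5 + 5P.
72 = 9P, so P* = 8.
Q* = 411.5 − 4(8) = 379.5.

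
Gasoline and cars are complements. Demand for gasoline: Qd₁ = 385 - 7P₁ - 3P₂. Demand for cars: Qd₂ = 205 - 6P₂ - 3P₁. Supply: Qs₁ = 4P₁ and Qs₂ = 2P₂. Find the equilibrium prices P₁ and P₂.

P₁ = 2465/79, P₂ = 1100/79

Market 1: 385 - 7P₁ - 3P₂ = 4P₁ → 11P₁ + 3P₂ = 385.
Market 2: 8P₂ + 3P₁ = 205.
Eliminating P₂: 8×(1) − 3×(2) gives 79P₁ = 2465, so P₁ = 2465/79.
Back-substitute into (2): P₂ = (205 − 3×2465/79) / 8 = 1100/79.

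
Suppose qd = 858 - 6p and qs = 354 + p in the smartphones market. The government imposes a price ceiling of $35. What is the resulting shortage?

Shortage = 259

Equilibrium price would be p* = 72, so the ceiling at 35 binds.
At p = 35: qd = 858 − 6(35) = 648, qs = 354 + 1(35) = 389.
Shortage = 648 − 389 = 259.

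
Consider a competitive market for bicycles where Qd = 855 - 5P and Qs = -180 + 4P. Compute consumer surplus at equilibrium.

Consumer surplus = 7840

Equilibrium: 855 - 5P = -180 + 4P gives P* = 115, Q* = 280.
Demand choke price (Qd = 0): P = 171.
CS = ½(171 − 115)(280) = 7840.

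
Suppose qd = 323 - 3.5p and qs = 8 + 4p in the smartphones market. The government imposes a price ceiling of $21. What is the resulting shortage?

Shortage = 157.5

Equilibrium price would be p* = 42, so the ceiling at 21 binds.
At p = 21: qd = 323 − 3.5(21) = 249.5, qs = 8 + 4(21) = 92.
Shortage = 249.5 − 92 = 157.5.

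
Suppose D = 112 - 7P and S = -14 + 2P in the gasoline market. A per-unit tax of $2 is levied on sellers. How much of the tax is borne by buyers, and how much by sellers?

Pre-tax equilibrium: P* = 14, Q* = 14.
Tax on sellers shifts supply to S = -14 + 2(P − 2) = -18 + 2P.
112 - 7P = -18 + 2P gives buyer price Pb = 130/9; sellers receive Ps = 130/9 − 2 = 112/9.
New quantity: Q = 112 − 7(130/9) = 98/9.
Buyer burden = 130/9 − 14 = 4/9; seller burden = 14 − 112/9 = 14/9.

Buyers bear 4/9, sellers bear 14/9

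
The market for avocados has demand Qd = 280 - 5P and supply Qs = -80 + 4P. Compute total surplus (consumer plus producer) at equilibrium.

Total surplus = 1440

Equilibrium: 280 - 5P = -80 + 4P gives P* = 40, Q* = 80.
Demand choke price: P = 56; supply starts at P = 20.
CS = ½(56 − 40)(80) = 640; PS = ½(40 − 20)(80) = 800.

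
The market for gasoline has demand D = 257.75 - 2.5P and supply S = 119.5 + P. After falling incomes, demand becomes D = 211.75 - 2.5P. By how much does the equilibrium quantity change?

ΔQ = -92/7

Original equilibrium: P* = 39.5, Q* = 159.
New equilibrium: 211.75 - 2.5P = 119.5 + P, so 92.25 = 3.5P and P' = 369/14; Q' = 211.75 − 2.5(369/14) = 1021/7.
Change in quantity: 1021/7 − 159 = -92/7.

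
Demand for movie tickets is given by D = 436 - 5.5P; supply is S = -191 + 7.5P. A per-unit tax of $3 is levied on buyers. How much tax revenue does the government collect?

Tax revenue = 25149/52

Pre-tax equilibrium: P* = 627/13, Q* = 4439/26.
Tax on buyers shifts demand to D = 436 − 5.5(P + 3) = 419.5 - 5.5P.
419.5 - 5.5P = -191 + 7.5P gives seller price Ps = 1221/26; buyers pay Pb = 1221/26 + 3 = 1299/26.
New quantity: Q = 436 − 5.5(1299/26) = 8383/52.
Revenue = 3 × 8383/52 = 25149/52.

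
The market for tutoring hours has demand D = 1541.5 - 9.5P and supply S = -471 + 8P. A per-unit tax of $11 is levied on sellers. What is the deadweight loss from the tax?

Deadweight loss = 9196/35

Pre-tax equilibrium: P* = 115, Q* = 449.
Tax on sellers shifts supply to S = -471 + 8(P − 11) = -559 + 8P.
1541.5 - 9.5P = -559 + 8P gives buyer price Pb = 4201/35; sellers receive Ps = 4201/35 − 11 = 3816/35.
New quantity: Q = 1541.5 − 9.5(4201/35) = 14043/35.
DWL = ½ × 11 × (449 − 14043/35) = 9196/35.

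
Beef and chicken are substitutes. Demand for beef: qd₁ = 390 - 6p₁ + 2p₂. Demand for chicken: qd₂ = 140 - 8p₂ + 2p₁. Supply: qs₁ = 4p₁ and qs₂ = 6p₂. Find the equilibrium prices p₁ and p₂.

Market 1: 390 - 6p₁ + 2p₂ = 4p₁ → 10p₁ - 2p₂ = 390.
Market 2: 14p₂ - 2p₁ = 140.
Eliminating p₂: 14×(1) + 2×(2) gives 136p₁ = 5740, so p₁ = 1435/34.
Back-substitute into (2): p₂ = (140 + 2×1435/34) / 14 = 545/34.

p₁ = 1435/34, p₂ = 545/34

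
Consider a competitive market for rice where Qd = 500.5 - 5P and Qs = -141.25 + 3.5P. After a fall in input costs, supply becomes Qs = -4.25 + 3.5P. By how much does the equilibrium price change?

ΔP = -274/17

Original equilibrium: P* = 75.5, Q* = 123.
New equilibrium: 500.5 - 5P = -4.25 + 3.5P, so 504.75 = 8.5P and P' = 2019/34; Q' = 500.5 − 5(2019/34) = 3461/17.
Change in price: 2019/34 − 75.5 = -274/17.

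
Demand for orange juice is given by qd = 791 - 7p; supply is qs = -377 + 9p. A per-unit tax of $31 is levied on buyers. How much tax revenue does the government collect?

Tax revenue = 4896.0625

Pre-tax equilibrium: p* = 73, q* = 280.
Tax on buyers shifts demand to qd = 791 − 7(p + 31) = 574 - 7p.
574 - 7p = -377 + 9p gives seller price ps = 59.4375; buyers pay pb = 59.4375 + 31 = 90.4375.
New quantity: q = 791 − 7(90.4375) = 157.9375.
Revenue = 31 × 157.9375 = 4896.0625.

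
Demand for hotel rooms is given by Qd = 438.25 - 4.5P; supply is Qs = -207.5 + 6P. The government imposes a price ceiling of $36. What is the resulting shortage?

Shortage = 267.75

Equilibrium price would be P* = 61.5, so the ceiling at 36 binds.
At P = 36: Qd = 438.25 − 4.5(36) = 276.25, Qs = -207.5 + 6(36) = 8.5.
Shortage = 276.25 − 8.5 = 267.75.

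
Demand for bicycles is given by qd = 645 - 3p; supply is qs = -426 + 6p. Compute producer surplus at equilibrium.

Equilibrium: 645 - 3p = -426 + 6p gives p* = 119, q* = 288.
Supply starts at p = 71 (where qs = 0).
PS = ½(119 − 71)(288) = 6912.

Producer surplus = 6912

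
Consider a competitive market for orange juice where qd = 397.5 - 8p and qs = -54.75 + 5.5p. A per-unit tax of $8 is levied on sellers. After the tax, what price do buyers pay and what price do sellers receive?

Pre-tax equilibrium: p* = 33.5, q* = 129.5.
Tax on sellers shifts supply to qs = -54.75 + 5.5(p − 8) = -98.75 + 5.5p.
397.5 - 8p = -98.75 + 5.5p gives buyer price pb = 1985/54; sellers receive ps = 1985/54 − 8 = 1553/54.
New quantity: q = 397.5 − 8(1985/54) = 5585/54.

Buyers pay 1985/54, sellers receive 1553/54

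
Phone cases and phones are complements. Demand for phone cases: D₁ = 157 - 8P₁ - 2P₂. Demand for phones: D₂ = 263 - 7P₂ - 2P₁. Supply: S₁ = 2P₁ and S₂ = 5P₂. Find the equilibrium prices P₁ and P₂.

P₁ = 679/58, P₂ = 579/29

Market 1: 157 - 8P₁ - 2P₂ = 2P₁ → 10P₁ + 2P₂ = 157.
Market 2: 12P₂ + 2P₁ = 263.
Eliminating P₂: 12×(1) − 2×(2) gives 116P₁ = 1358, so P₁ = 679/58.
Back-substitute into (2): P₂ = (263 − 2×679/58) / 12 = 579/29.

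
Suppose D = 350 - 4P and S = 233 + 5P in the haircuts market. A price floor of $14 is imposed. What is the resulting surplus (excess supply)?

Surplus = 9

Equilibrium price would be P* = 13, so the floor at 14 binds.
At P = 14: D = 294, S = 303.
Surplus = 303 − 294 = 9.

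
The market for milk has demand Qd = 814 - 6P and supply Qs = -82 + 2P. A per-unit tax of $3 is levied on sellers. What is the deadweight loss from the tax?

Pre-tax equilibrium: P* = 112, Q* = 142.
Tax on sellers shifts supply to Qs = -82 + 2(P − 3) = -88 + 2P.
814 - 6P = -88 + 2P gives buyer price Pb = 112.75; sellers receive Ps = 112.75 − 3 = 109.75.
New quantity: Q = 814 − 6(112.75) = 137.5.
DWL = ½ × 3 × (142 − 137.5) = 6.75.

Deadweight loss = 6.75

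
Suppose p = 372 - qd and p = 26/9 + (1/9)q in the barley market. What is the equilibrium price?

p* = 39.8

Set the two price expressions equal: 372 - q = 26/9 + (1/9)q.
3322/9 = (10/9)q, so q* = 332.2.
p* = 372 − (1)(332.2) = 39.8.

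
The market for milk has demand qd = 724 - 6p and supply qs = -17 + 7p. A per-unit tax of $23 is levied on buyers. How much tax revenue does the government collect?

Tax revenue = 92000/13

Pre-tax equilibrium: p* = 57, q* = 382.
Tax on buyers shifts demand to qd = 724 − 6(p + 23) = 586 - 6p.
586 - 6p = -17 + 7p gives seller price ps = 603/13; buyers pay pb = 603/13 + 23 = 902/13.
New quantity: q = 724 − 6(902/13) = 4000/13.
Revenue = 23 × 4000/13 = 92000/13.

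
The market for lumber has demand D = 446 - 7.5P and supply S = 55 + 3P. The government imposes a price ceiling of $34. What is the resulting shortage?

Shortage = 34

Equilibrium price would be P* = 782/21, so the ceiling at 34 binds.
At P = 34: D = 446 − 7.5(34) = 191, S = 55 + 3(34) = 157.
Shortage = 191 − 157 = 34.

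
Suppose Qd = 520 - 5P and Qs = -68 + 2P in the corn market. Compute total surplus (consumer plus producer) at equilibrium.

Equilibrium: 520 - 5P = -68 + 2P gives P* = 84, Q* = 100.
Demand choke price: P = 104; supply starts at P = 34.
CS = ½(104 − 84)(100) = 1000; PS = ½(84 − 34)(100) = 2500.

Total surplus = 3500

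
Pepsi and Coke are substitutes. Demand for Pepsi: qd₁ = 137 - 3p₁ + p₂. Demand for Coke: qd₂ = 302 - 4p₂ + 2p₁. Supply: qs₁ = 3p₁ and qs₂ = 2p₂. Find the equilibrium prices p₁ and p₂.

p₁ = 562/17, p₂ = 1043/17

Market 1: 137 - 3p₁ + p₂ = 3p₁ → 6p₁ - p₂ = 137.
Market 2: 6p₂ - 2p₁ = 302.
Eliminating p₂: 6×(1) + 1×(2) gives 34p₁ = 1124, so p₁ = 562/17.
Back-substitute into (2): p₂ = (302 + 2×562/17) / 6 = 1043/17.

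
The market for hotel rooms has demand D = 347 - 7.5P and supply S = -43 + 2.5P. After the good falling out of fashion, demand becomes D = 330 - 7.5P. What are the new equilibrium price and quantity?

Original equilibrium: P* = 39, Q* = 54.5.
New equilibrium: 330 - 7.5P = -43 + 2.5P, so 373 = 10P and P' = 37.3; Q' = 330 − 7.5(37.3) = 50.25.

P' = 37.3, Q' = 50.25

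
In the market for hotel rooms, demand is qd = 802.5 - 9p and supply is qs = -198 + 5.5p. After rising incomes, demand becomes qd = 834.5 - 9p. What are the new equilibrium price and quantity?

p' = 2065/29, q' = 11231/58

Original equilibrium: p* = 69, q* = 181.5.
New equilibrium: 834.5 - 9p = -198 + 5.5p, so 1032.5 = 14.5p and p' = 2065/29; q' = 834.5 − 9(2065/29) = 11231/58.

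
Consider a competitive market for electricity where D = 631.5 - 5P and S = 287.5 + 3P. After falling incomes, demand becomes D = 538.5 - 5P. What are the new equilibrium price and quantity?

Original equilibrium: P* = 43, Q* = 416.5.
New equilibrium: 538.5 - 5P = 287.5 + 3P, so 251 = 8P and P' = 31.375; Q' = 538.5 − 5(31.375) = 381.625.

P' = 31.375, Q' = 381.625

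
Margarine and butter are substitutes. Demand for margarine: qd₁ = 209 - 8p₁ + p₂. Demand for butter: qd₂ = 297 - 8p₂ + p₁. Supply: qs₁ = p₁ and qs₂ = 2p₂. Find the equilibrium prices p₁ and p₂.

Market 1: 209 - 8p₁ + p₂ = p₁ → 9p₁ - p₂ = 209.
Market 2: 10p₂ - p₁ = 297.
Eliminating p₂: 10×(1) + 1×(2) gives 89p₁ = 2387, so p₁ = 2387/89.
Back-substitute into (2): p₂ = (297 + 1×2387/89) / 10 = 2882/89.

p₁ = 2387/89, p₂ = 2882/89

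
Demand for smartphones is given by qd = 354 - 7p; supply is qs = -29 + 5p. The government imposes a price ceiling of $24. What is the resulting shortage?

Equilibrium price would be p* = 383/12, so the ceiling at 24 binds.
At p = 24: qd = 354 − 7(24) = 186, qs = -29 + 5(24) = 91.
Shortage = 186 − 91 = 95.

Shortage = 95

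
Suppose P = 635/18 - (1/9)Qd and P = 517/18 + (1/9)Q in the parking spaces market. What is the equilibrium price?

Set the two price expressions equal: 635/18 - (1/9)Q = 517/18 + (1/9)Q.
59/9 = (2/9)Q, so Q* = 29.5.
P* = 635/18 − (1/9)(29.5) = 32.

P* = 32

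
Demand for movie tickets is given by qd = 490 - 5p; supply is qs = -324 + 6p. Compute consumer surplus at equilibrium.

Consumer surplus = 1440

Equilibrium: 490 - 5p = -324 + 6p gives p* = 74, q* = 120.
Demand choke price (qd = 0): p = 98.
CS = ½(98 − 74)(120) = 1440.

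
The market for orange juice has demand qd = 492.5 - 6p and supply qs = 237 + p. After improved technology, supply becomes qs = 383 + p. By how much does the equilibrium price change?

Δp = -146/7

Original equilibrium: p* = 36.5, q* = 273.5.
New equilibrium: 492.5 - 6p = 383 + p, so 109.5 = 7p and p' = 219/14; q' = 492.5 − 6(219/14) = 5581/14.
Change in price: 219/14 − 36.5 = -146/7.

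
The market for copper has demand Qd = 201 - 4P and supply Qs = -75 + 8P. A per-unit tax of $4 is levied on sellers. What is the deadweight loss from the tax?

Pre-tax equilibrium: P* = 23, Q* = 109.
Tax on sellers shifts supply to Qs = -75 + 8(P − 4) = -107 + 8P.
201 - 4P = -107 + 8P gives buyer price Pb = 77/3; sellers receive Ps = 77/3 − 4 = 65/3.
New quantity: Q = 201 − 4(77/3) = 295/3.
DWL = ½ × 4 × (109 − 295/3) = 64/3.

Deadweight loss = 64/3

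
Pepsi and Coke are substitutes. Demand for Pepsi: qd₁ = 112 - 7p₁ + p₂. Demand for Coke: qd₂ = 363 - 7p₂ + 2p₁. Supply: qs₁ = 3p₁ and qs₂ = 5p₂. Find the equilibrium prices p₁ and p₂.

p₁ = 1707/118, p₂ = 1927/59

Market 1: 112 - 7p₁ + p₂ = 3p₁ → 10p₁ - p₂ = 112.
Market 2: 12p₂ - 2p₁ = 363.
Eliminating p₂: 12×(1) + 1×(2) gives 118p₁ = 1707, so p₁ = 1707/118.
Back-substitute into (2): p₂ = (363 + 2×1707/118) / 12 = 1927/59.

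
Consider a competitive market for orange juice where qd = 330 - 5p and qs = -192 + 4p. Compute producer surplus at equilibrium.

Equilibrium: 330 - 5p = -192 + 4p gives p* = 58, q* = 40.
Supply starts at p = 48 (where qs = 0).
PS = ½(58 − 48)(40) = 200.

Producer surplus = 200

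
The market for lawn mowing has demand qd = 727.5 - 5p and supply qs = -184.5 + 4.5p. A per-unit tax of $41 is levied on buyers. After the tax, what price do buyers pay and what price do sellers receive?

Pre-tax equilibrium: p* = 96, q* = 247.5.
Tax on buyers shifts demand to qd = 727.5 − 5(p + 41) = 522.5 - 5p.
522.5 - 5p = -184.5 + 4.5p gives seller price ps = 1414/19; buyers pay pb = 1414/19 + 41 = 2193/19.
New quantity: q = 727.5 − 5(2193/19) = 5715/38.

Buyers pay 2193/19, sellers receive 1414/19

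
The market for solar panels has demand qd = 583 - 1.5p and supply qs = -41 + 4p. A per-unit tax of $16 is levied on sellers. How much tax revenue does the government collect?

Pre-tax equilibrium: p* = 1248/11, q* = 4541/11.
Tax on sellers shifts supply to qs = -41 + 4(p − 16) = -105 + 4p.
583 - 1.5p = -105 + 4p gives buyer price pb = 1376/11; sellers receive ps = 1376/11 − 16 = 1200/11.
New quantity: q = 583 − 1.5(1376/11) = 4349/11.
Revenue = 16 × 4349/11 = 69584/11.

Tax revenue = 69584/11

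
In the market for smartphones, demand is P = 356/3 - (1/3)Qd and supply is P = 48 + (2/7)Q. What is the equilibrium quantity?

Set the two price expressions equal: 356/3 - (1/3)Q = 48 + (2/7)Q.
212/3 = (13/21)Q, so Q* = 1484/13.
P* = 356/3 − (1/3)(1484/13) = 1048/13.

Q* = 1484/13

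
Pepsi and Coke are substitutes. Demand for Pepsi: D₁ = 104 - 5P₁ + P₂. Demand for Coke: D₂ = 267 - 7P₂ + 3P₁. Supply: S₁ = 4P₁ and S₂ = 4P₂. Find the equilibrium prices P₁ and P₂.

Market 1: 104 - 5P₁ + P₂ = 4P₁ → 9P₁ - P₂ = 104.
Market 2: 11P₂ - 3P₁ = 267.
Eliminating P₂: 11×(1) + 1×(2) gives 96P₁ = 1411, so P₁ = 1411/96.
Back-substitute into (2): P₂ = (267 + 3×1411/96) / 11 = 28.28125.

P₁ = 1411/96, P₂ = 28.28125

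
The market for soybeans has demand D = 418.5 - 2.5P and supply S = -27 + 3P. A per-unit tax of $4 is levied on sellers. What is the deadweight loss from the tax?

Deadweight loss = 120/11

Pre-tax equilibrium: P* = 81, Q* = 216.
Tax on sellers shifts supply to S = -27 + 3(P − 4) = -39 + 3P.
418.5 - 2.5P = -39 + 3P gives buyer price Pb = 915/11; sellers receive Ps = 915/11 − 4 = 871/11.
New quantity: Q = 418.5 − 2.5(915/11) = 2316/11.
DWL = ½ × 4 × (216 − 2316/11) = 120/11.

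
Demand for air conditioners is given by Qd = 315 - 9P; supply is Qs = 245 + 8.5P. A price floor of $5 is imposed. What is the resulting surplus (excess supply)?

Equilibrium price would be P* = 4, so the floor at 5 binds.
At P = 5: Qd = 270, Qs = 287.5.
Surplus = 287.5 − 270 = 17.5.

Surplus = 17.5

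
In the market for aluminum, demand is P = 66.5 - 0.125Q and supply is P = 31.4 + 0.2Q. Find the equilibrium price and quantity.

P* = 53, Q* = 108

Set the two price expressions equal: 66.5 - 0.125Q = 31.4 + 0.2Q.
35.1 = 0.325Q, so Q* = 108.
P* = 66.5 − (0.125)(108) = 53.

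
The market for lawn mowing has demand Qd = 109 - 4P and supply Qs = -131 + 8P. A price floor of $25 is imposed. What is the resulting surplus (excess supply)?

Surplus = 60

Equilibrium price would be P* = 20, so the floor at 25 binds.
At P = 25: Qd = 9, Qs = 69.
Surplus = 69 − 9 = 60.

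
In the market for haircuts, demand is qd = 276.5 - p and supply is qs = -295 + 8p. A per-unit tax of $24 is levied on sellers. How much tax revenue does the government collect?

Pre-tax equilibrium: p* = 63.5, q* = 213.
Tax on sellers shifts supply to qs = -295 + 8(p − 24) = -487 + 8p.
276.5 - p = -487 + 8p gives buyer price pb = 509/6; sellers receive ps = 509/6 − 24 = 365/6.
New quantity: q = 276.5 − 1(509/6) = 575/3.
Revenue = 24 × 575/3 = 4600.

Tax revenue = 4600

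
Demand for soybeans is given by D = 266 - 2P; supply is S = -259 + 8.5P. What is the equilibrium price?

P* = 50

Set D = S: 266 - 2P = -259 + 8.5P.
525 = 10.5P, so P* = 50.
Q* = 266 − 2(50) = 166.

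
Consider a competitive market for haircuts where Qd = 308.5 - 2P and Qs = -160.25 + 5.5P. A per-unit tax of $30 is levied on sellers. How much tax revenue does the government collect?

Tax revenue = 4185

Pre-tax equilibrium: P* = 62.5, Q* = 183.5.
Tax on sellers shifts supply to Qs = -160.25 + 5.5(P − 30) = -325.25 + 5.5P.
308.5 - 2P = -325.25 + 5.5P gives buyer price Pb = 84.5; sellers receive Ps = 84.5 − 30 = 54.5.
New quantity: Q = 308.5 − 2(84.5) = 139.5.
Revenue = 30 × 139.5 = 4185.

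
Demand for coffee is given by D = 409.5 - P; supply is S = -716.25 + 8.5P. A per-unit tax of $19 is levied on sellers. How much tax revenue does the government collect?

Pre-tax equilibrium: P* = 118.5, Q* = 291.
Tax on sellers shifts supply to S = -716.25 + 8.5(P − 19) = -877.75 + 8.5P.
409.5 - P = -877.75 + 8.5P gives buyer price Pb = 135.5; sellers receive Ps = 135.5 − 19 = 116.5.
New quantity: Q = 409.5 − 1(135.5) = 274.
Revenue = 19 × 274 = 5206.

Tax revenue = 5206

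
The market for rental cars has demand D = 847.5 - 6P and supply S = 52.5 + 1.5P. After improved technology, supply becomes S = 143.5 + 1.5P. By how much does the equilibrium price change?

ΔP = -182/15

Original equilibrium: P* = 106, Q* = 211.5.
New equilibrium: 847.5 - 6P = 143.5 + 1.5P, so 704 = 7.5P and P' = 1408/15; Q' = 847.5 − 6(1408/15) = 284.3.
Change in price: 1408/15 − 106 = -182/15.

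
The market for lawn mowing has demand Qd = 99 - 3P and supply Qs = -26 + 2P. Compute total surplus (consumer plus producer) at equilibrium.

Equilibrium: 99 - 3P = -26 + 2P gives P* = 25, Q* = 24.
Demand choke price: P = 33; supply starts at P = 13.
CS = ½(33 − 25)(24) = 96; PS = ½(25 − 13)(24) = 144.

Total surplus = 240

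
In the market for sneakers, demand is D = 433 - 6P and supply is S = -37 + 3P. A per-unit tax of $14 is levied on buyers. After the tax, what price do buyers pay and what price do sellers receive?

Buyers pay 512/9, sellers receive 386/9

Pre-tax equilibrium: P* = 470/9, Q* = 359/3.
Tax on buyers shifts demand to D = 433 − 6(P + 14) = 349 - 6P.
349 - 6P = -37 + 3P gives seller price Ps = 386/9; buyers pay Pb = 386/9 + 14 = 512/9.
New quantity: Q = 433 − 6(512/9) = 275/3.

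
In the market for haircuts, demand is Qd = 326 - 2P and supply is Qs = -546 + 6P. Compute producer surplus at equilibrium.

Producer surplus = 972

Equilibrium: 326 - 2P = -546 + 6P gives P* = 109, Q* = 108.
Supply starts at P = 91 (where Qs = 0).
PS = ½(109 − 91)(108) = 972.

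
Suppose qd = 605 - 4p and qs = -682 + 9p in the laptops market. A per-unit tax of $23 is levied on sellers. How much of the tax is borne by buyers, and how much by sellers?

Pre-tax equilibrium: p* = 99, q* = 209.
Tax on sellers shifts supply to qs = -682 + 9(p − 23) = -889 + 9p.
605 - 4p = -889 + 9p gives buyer price pb = 1494/13; sellers receive ps = 1494/13 − 23 = 1195/13.
New quantity: q = 605 − 4(1494/13) = 1889/13.
Buyer burden = 1494/13 − 99 = 207/13; seller burden = 99 − 1195/13 = 92/13.

Buyers bear 207/13, sellers bear 92/13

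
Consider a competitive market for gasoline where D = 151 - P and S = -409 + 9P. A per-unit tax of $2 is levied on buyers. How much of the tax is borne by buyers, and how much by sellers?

Buyers bear $1.8, sellers bear $0.2

Pre-tax equilibrium: P* = 56, Q* = 95.
Tax on buyers shifts demand to D = 151 − 1(P + 2) = 149 - P.
149 - P = -409 + 9P gives seller price Ps = 55.8; buyers pay Pb = 55.8 + 2 = 57.8.
New quantity: Q = 151 − 1(57.8) = 93.2.
Buyer burden = 57.8 − 56 = 1.8; seller burden = 56 − 55.8 = 0.2.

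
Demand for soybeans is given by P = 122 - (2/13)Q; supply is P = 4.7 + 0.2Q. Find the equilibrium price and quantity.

Set the two price expressions equal: 122 - (2/13)Q = 4.7 + 0.2Q.
117.3 = (23/65)Q, so Q* = 331.5.
P* = 122 − (2/13)(331.5) = 71.

P* = 71, Q* = 331.5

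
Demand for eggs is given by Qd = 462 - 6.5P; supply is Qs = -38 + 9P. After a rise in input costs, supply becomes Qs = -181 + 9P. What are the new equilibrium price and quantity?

Original equilibrium: P* = 1000/31, Q* = 7822/31.
New equilibrium: 462 - 6.5P = -181 + 9P, so 643 = 15.5P and P' = 1286/31; Q' = 462 − 6.5(1286/31) = 5963/31.

P' = 1286/31, Q' = 5963/31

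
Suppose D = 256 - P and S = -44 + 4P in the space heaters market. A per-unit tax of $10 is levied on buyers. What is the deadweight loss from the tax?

Pre-tax equilibrium: P* = 60, Q* = 196.
Tax on buyers shifts demand to D = 256 − 1(P + 10) = 246 - P.
246 - P = -44 + 4P gives seller price Ps = 58; buyers pay Pb = 58 + 10 = 68.
New quantity: Q = 256 − 1(68) = 188.
DWL = ½ × 10 × (196 − 188) = 40.

Deadweight loss = 40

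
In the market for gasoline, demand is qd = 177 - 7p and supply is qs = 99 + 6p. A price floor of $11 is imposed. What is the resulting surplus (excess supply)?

Surplus = 65

Equilibrium price would be p* = 6, so the floor at 11 binds.
At p = 11: qd = 100, qs = 165.
Surplus = 165 − 100 = 65.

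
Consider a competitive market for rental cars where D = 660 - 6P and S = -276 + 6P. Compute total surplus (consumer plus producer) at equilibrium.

Equilibrium: 660 - 6P = -276 + 6P gives P* = 78, Q* = 192.
Demand choke price: P = 110; supply starts at P = 46.
CS = ½(110 − 78)(192) = 3072; PS = ½(78 − 46)(192) = 3072.

Total surplus = 6144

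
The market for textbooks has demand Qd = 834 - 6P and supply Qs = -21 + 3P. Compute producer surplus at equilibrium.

Equilibrium: 834 - 6P = -21 + 3P gives P* = 95, Q* = 264.
Supply starts at P = 7 (where Qs = 0).
PS = ½(95 − 7)(264) = 11616.

Producer surplus = 11616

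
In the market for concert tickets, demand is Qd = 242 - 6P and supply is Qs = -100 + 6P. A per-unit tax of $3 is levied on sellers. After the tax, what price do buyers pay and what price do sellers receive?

Buyers pay $30, sellers receive $27

Pre-tax equilibrium: P* = 28.5, Q* = 71.
Tax on sellers shifts supply to Qs = -100 + 6(P − 3) = -118 + 6P.
242 - 6P = -118 + 6P gives buyer price Pb = 30; sellers receive Ps = 30 − 3 = 27.
New quantity: Q = 242 − 6(30) = 62.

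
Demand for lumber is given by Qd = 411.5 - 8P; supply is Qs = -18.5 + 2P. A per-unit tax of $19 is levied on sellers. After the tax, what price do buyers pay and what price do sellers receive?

Pre-tax equilibrium: P* = 43, Q* = 67.5.
Tax on sellers shifts supply to Qs = -18.5 + 2(P − 19) = -56.5 + 2P.
411.5 - 8P = -56.5 + 2P gives buyer price Pb = 46.8; sellers receive Ps = 46.8 − 19 = 27.8.
New quantity: Q = 411.5 − 8(46.8) = 37.1.

Buyers pay $46.8, sellers receive $27.8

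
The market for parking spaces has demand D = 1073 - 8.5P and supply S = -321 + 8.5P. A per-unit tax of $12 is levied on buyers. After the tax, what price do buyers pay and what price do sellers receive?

Buyers pay $88, sellers receive $76

Pre-tax equilibrium: P* = 82, Q* = 376.
Tax on buyers shifts demand to D = 1073 − 8.5(P + 12) = 971 - 8.5P.
971 - 8.5P = -321 + 8.5P gives seller price Ps = 76; buyers pay Pb = 76 + 12 = 88.
New quantity: Q = 1073 − 8.5(88) = 325.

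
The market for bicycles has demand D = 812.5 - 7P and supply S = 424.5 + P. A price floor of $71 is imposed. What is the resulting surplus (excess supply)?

Equilibrium price would be P* = 48.5, so the floor at 71 binds.
At P = 71: D = 315.5, S = 495.5.
Surplus = 495.5 − 315.5 = 180.

Surplus = 180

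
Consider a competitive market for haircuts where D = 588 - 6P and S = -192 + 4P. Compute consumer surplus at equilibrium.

Consumer surplus = 1200

Equilibrium: 588 - 6P = -192 + 4P gives P* = 78, Q* = 120.
Demand choke price (D = 0): P = 98.
CS = ½(98 − 78)(120) = 1200.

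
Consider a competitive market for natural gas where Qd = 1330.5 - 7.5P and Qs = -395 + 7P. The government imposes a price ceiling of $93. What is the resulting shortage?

Shortage = 377

Equilibrium price would be P* = 119, so the ceiling at 93 binds.
At P = 93: Qd = 1330.5 − 7.5(93) = 633, Qs = -395 + 7(93) = 256.
Shortage = 633 − 256 = 377.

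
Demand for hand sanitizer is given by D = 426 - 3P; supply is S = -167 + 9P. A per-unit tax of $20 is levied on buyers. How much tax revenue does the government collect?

Pre-tax equilibrium: P* = 593/12, Q* = 277.75.
Tax on buyers shifts demand to D = 426 − 3(P + 20) = 366 - 3P.
366 - 3P = -167 + 9P gives seller price Ps = 533/12; buyers pay Pb = 533/12 + 20 = 773/12.
New quantity: Q = 426 − 3(773/12) = 232.75.
Revenue = 20 × 232.75 = 4655.

Tax revenue = 4655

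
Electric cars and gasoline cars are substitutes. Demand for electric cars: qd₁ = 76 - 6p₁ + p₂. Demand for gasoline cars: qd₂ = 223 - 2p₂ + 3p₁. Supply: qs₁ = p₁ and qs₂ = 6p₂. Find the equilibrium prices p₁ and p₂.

Market 1: 76 - 6p₁ + p₂ = p₁ → 7p₁ - p₂ = 76.
Market 2: 8p₂ - 3p₁ = 223.
Eliminating p₂: 8×(1) + 1×(2) gives 53p₁ = 831, so p₁ = 831/53.
Back-substitute into (2): p₂ = (223 + 3×831/53) / 8 = 1789/53.

p₁ = 831/53, p₂ = 1789/53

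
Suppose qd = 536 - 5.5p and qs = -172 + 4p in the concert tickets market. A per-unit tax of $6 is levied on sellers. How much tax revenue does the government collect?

Pre-tax equilibrium: p* = 1416/19, q* = 2396/19.
Tax on sellers shifts supply to qs = -172 + 4(p − 6) = -196 + 4p.
536 - 5.5p = -196 + 4p gives buyer price pb = 1464/19; sellers receive ps = 1464/19 − 6 = 1350/19.
New quantity: q = 536 − 5.5(1464/19) = 2132/19.
Revenue = 6 × 2132/19 = 12792/19.

Tax revenue = 12792/19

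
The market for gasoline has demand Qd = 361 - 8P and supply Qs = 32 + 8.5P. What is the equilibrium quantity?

Q* = 6649/33

Set Qd = Qs: 361 - 8P = 32 + 8.5P.
329 = 16.5P, so P* = 658/33.
Q* = 361 − 8(658/33) = 6649/33.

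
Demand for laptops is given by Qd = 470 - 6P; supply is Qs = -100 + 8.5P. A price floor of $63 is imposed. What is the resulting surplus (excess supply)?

Equilibrium price would be P* = 1140/29, so the floor at 63 binds.
At P = 63: Qd = 92, Qs = 435.5.
Surplus = 435.5 − 92 = 343.5.

Surplus = 343.5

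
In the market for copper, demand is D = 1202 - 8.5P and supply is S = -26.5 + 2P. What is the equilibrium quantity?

Set D = S: 1202 - 8.5P = -26.5 + 2P.
1228.5 = 10.5P, so P* = 117.
Q* = 1202 − 8.5(117) = 207.5.

Q* = 207.5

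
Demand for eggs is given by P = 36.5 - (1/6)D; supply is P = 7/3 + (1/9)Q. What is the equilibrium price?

Set the two price expressions equal: 36.5 - (1/6)Q = 7/3 + (1/9)Q.
205/6 = (5/18)Q, so Q* = 123.
P* = 36.5 − (1/6)(123) = 16.

P* = 16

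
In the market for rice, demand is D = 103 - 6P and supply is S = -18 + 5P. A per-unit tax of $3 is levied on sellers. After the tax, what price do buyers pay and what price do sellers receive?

Buyers pay 136/11, sellers receive 103/11

Pre-tax equilibrium: P* = 11, Q* = 37.
Tax on sellers shifts supply to S = -18 + 5(P − 3) = -33 + 5P.
103 - 6P = -33 + 5P gives buyer price Pb = 136/11; sellers receive Ps = 136/11 − 3 = 103/11.
New quantity: Q = 103 − 6(136/11) = 317/11.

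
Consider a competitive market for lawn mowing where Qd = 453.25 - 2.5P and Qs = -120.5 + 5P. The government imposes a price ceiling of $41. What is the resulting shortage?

Equilibrium price would be P* = 76.5, so the ceiling at 41 binds.
At P = 41: Qd = 453.25 − 2.5(41) = 350.75, Qs = -120.5 + 5(41) = 84.5.
Shortage = 350.75 − 84.5 = 266.25.

Shortage = 266.25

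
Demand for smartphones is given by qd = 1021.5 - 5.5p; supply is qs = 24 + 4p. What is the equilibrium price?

Set qd = qs: 1021.5 - 5.5p = 24 + 4p.
997.5 = 9.5p, so p* = 105.
q* = 1021.5 − 5.5(105) = 444.

p* = 105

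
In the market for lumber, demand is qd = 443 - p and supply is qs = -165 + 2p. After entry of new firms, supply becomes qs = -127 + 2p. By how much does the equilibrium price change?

Original equilibrium: p* = 608/3, q* = 721/3.
New equilibrium: 443 - p = -127 + 2p, so 570 = 3p and p' = 190; q' = 443 − 1(190) = 253.
Change in price: 190 − 608/3 = -38/3.

Δp = -38/3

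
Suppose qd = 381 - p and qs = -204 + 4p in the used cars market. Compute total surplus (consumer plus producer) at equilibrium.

Equilibrium: 381 - p = -204 + 4p gives p* = 117, q* = 264.
Demand choke price: p = 381; supply starts at p = 51.
CS = ½(381 − 117)(264) = 34848; PS = ½(117 − 51)(264) = 8712.

Total surplus = 43560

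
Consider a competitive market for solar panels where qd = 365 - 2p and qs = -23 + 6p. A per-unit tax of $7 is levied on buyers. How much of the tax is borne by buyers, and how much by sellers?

Buyers bear $5.25, sellers bear $1.75

Pre-tax equilibrium: p* = 48.5, q* = 268.
Tax on buyers shifts demand to qd = 365 − 2(p + 7) = 351 - 2p.
351 - 2p = -23 + 6p gives seller price ps = 46.75; buyers pay pb = 46.75 + 7 = 53.75.
New quantity: q = 365 − 2(53.75) = 257.5.
Buyer burden = 53.75 − 48.5 = 5.25; seller burden = 48.5 − 46.75 = 1.75.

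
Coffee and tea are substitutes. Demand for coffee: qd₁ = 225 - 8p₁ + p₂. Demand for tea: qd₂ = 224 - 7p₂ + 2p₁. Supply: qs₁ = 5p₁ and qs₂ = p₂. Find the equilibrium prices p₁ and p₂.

p₁ = 1012/51, p₂ = 1681/51

Market 1: 225 - 8p₁ + p₂ = 5p₁ → 13p₁ - p₂ = 225.
Market 2: 8p₂ - 2p₁ = 224.
Eliminating p₂: 8×(1) + 1×(2) gives 102p₁ = 2024, so p₁ = 1012/51.
Back-substitute into (2): p₂ = (224 + 2×1012/51) / 8 = 1681/51.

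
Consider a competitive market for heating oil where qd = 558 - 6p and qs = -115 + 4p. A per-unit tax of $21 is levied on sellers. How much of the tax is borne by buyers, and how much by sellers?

Buyers bear $8.4, sellers bear $12.6

Pre-tax equilibrium: p* = 67.3, q* = 154.2.
Tax on sellers shifts supply to qs = -115 + 4(p − 21) = -199 + 4p.
558 - 6p = -199 + 4p gives buyer price pb = 75.7; sellers receive ps = 75.7 − 21 = 54.7.
New quantity: q = 558 − 6(75.7) = 103.8.
Buyer burden = 75.7 − 67.3 = 8.4; seller burden = 67.3 − 54.7 = 12.6.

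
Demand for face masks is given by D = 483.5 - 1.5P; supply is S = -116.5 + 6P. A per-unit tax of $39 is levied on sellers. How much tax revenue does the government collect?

Pre-tax equilibrium: P* = 80, Q* = 363.5.
Tax on sellers shifts supply to S = -116.5 + 6(P − 39) = -350.5 + 6P.
483.5 - 1.5P = -350.5 + 6P gives buyer price Pb = 111.2; sellers receive Ps = 111.2 − 39 = 72.2.
New quantity: Q = 483.5 − 1.5(111.2) = 316.7.
Revenue = 39 × 316.7 = 12351.3.

Tax revenue = 12351.3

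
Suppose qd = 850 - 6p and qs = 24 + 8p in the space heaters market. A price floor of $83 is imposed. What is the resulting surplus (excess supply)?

Equilibrium price would be p* = 59, so the floor at 83 binds.
At p = 83: qd = 352, qs = 688.
Surplus = 688 − 352 = 336.

Surplus = 336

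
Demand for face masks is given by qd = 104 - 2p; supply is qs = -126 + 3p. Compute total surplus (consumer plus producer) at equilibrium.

Total surplus = 60

Equilibrium: 104 - 2p = -126 + 3p gives p* = 46, q* = 12.
Demand choke price: p = 52; supply starts at p = 42.
CS = ½(52 − 46)(12) = 36; PS = ½(46 − 42)(12) = 24.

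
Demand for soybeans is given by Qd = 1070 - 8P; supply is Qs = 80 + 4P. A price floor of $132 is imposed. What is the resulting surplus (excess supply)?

Equilibrium price would be P* = 82.5, so the floor at 132 binds.
At P = 132: Qd = 14, Qs = 608.
Surplus = 608 − 14 = 594.

Surplus = 594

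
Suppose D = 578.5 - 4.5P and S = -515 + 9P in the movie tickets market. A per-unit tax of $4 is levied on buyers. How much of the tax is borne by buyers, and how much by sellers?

Buyers bear 8/3, sellers bear 4/3

Pre-tax equilibrium: P* = 81, Q* = 214.
Tax on buyers shifts demand to D = 578.5 − 4.5(P + 4) = 560.5 - 4.5P.
560.5 - 4.5P = -515 + 9P gives seller price Ps = 239/3; buyers pay Pb = 239/3 + 4 = 251/3.
New quantity: Q = 578.5 − 4.5(251/3) = 202.
Buyer burden = 251/3 − 81 = 8/3; seller burden = 81 − 239/3 = 4/3.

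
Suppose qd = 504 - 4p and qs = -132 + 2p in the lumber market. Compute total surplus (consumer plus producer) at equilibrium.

Equilibrium: 504 - 4p = -132 + 2p gives p* = 106, q* = 80.
Demand choke price: p = 126; supply starts at p = 66.
CS = ½(126 − 106)(80) = 800; PS = ½(106 − 66)(80) = 1600.

Total surplus = 2400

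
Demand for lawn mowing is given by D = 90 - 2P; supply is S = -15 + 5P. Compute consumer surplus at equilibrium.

Equilibrium: 90 - 2P = -15 + 5P gives P* = 15, Q* = 60.
Demand choke price (D = 0): P = 45.
CS = ½(45 − 15)(60) = 900.

Consumer surplus = 900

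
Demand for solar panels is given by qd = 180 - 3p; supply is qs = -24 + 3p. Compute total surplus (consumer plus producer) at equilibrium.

Equilibrium: 180 - 3p = -24 + 3p gives p* = 34, q* = 78.
Demand choke price: p = 60; supply starts at p = 8.
CS = ½(60 − 34)(78) = 1014; PS = ½(34 − 8)(78) = 1014.

Total surplus = 2028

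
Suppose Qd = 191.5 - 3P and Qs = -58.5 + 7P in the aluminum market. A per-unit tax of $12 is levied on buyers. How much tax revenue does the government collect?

Tax revenue = 1095.6

Pre-tax equilibrium: P* = 25, Q* = 116.5.
Tax on buyers shifts demand to Qd = 191.5 − 3(P + 12) = 155.5 - 3P.
155.5 - 3P = -58.5 + 7P gives seller price Ps = 21.4; buyers pay Pb = 21.4 + 12 = 33.4.
New quantity: Q = 191.5 − 3(33.4) = 91.3.
Revenue = 12 × 91.3 = 1095.6.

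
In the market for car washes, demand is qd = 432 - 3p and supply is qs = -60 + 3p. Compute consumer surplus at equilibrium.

Equilibrium: 432 - 3p = -60 + 3p gives p* = 82, q* = 186.
Demand choke price (qd = 0): p = 144.
CS = ½(144 − 82)(186) = 5766.

Consumer surplus = 5766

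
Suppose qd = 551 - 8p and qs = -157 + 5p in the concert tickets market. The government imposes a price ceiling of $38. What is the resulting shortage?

Shortage = 214

Equilibrium price would be p* = 708/13, so the ceiling at 38 binds.
At p = 38: qd = 551 − 8(38) = 247, qs = -157 + 5(38) = 33.
Shortage = 247 − 33 = 214.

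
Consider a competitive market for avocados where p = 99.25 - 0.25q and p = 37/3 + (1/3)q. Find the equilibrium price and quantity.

p* = 62, q* = 149

Set the two price expressions equal: 99.25 - 0.25q = 37/3 + (1/3)q.
1043/12 = (7/12)q, so q* = 149.
p* = 99.25 − (0.25)(149) = 62.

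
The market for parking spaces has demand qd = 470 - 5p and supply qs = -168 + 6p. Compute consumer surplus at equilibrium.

Equilibrium: 470 - 5p = -168 + 6p gives p* = 58, q* = 180.
Demand choke price (qd = 0): p = 94.
CS = ½(94 − 58)(180) = 3240.

Consumer surplus = 3240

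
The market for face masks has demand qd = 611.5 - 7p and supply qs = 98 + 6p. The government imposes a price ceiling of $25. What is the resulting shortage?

Shortage = 188.5

Equilibrium price would be p* = 39.5, so the ceiling at 25 binds.
At p = 25: qd = 611.5 − 7(25) = 436.5, qs = 98 + 6(25) = 248.
Shortage = 436.5 − 248 = 188.5.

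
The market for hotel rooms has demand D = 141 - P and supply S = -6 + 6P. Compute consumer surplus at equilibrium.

Equilibrium: 141 - P = -6 + 6P gives P* = 21, Q* = 120.
Demand choke price (D = 0): P = 141.
CS = ½(141 − 21)(120) = 7200.

Consumer surplus = 7200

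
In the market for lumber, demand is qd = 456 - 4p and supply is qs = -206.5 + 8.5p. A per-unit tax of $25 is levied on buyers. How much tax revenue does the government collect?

Pre-tax equilibrium: p* = 53, q* = 244.
Tax on buyers shifts demand to qd = 456 − 4(p + 25) = 356 - 4p.
356 - 4p = -206.5 + 8.5p gives seller price ps = 45; buyers pay pb = 45 + 25 = 70.
New quantity: q = 456 − 4(70) = 176.
Revenue = 25 × 176 = 4400.

Tax revenue = 4400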